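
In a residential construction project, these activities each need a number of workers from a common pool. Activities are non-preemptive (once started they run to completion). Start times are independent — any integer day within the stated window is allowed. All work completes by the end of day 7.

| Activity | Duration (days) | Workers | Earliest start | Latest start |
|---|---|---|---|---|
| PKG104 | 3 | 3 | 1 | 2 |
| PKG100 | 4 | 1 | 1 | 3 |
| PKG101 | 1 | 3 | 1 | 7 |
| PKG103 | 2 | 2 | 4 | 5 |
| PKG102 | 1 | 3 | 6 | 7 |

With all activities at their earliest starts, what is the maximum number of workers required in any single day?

Early-start schedule: PKG104@1, PKG100@1, PKG101@1, PKG103@4, PKG102@6.
Load per day: day 1: 7, day 2: 4, day 3: 4, day 4: 3, day 5: 2, day 6: 3, day 7: 0.
Peak is 7.

7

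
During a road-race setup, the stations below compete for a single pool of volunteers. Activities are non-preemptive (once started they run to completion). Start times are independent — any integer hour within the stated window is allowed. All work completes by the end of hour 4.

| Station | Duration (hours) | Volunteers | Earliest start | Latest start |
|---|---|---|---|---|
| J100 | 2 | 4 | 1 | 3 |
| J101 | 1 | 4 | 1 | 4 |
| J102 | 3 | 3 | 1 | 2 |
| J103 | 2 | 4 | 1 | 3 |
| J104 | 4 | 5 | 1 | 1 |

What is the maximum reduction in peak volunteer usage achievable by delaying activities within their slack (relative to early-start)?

Early-start peak: h1:20  h2:16  h3:8  h4:5 ⇒ 20.
Leveled (J100@1, J101@1, J102@2, J103@3, J104@1): h1:13  h2:12  h3:12  h4:12 ⇒ 13.
Reduction 20 − 13 = 7.

7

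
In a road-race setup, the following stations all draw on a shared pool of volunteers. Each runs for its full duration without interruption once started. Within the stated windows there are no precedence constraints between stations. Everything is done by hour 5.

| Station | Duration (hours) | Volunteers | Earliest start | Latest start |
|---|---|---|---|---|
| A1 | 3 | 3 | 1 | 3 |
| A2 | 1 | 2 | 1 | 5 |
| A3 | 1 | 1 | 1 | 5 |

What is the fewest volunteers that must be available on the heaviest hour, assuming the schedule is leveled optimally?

3

Early-start (A1@1, A2@1, A3@1) gives peak 6: h1:6  h2:3  h3:3  h4:0  h5:0.
Shift A2→4, A3→4.
Schedule A1@1, A2@4, A3@4: h1:3  h2:3  h3:3  h4:3  h5:0 — peak 3.
Total volunteer-hours = 12 over 5 hours ⇒ peak ≥ ⌈12/5⌉ = 3, so 3 is optimal.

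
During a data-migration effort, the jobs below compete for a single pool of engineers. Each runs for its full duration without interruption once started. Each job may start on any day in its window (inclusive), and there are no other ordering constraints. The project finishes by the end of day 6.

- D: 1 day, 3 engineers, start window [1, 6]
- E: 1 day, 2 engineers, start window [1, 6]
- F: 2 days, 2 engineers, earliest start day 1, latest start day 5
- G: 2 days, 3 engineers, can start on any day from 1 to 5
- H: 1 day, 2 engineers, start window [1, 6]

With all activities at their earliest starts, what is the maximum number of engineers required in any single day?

Early-start schedule: D@1, E@1, F@1, G@1, H@1.
Load per day: day 1: 12, day 2: 5, day 3: 0, day 4: 0, day 5: 0, day 6: 0.
Peak is 12.

12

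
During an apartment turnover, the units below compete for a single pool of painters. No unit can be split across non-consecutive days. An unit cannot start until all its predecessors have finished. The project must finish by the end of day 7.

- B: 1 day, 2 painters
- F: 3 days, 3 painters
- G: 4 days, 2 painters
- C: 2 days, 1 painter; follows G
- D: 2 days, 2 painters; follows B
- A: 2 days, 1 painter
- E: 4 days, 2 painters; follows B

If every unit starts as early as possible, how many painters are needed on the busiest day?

Early-start schedule: B@1, F@1, G@1, C@5, D@2, A@1, E@2.
Load per day: day 1: 8, day 2: 10, day 3: 9, day 4: 4, day 5: 3, day 6: 1, day 7: 0.
Peak is 10.

10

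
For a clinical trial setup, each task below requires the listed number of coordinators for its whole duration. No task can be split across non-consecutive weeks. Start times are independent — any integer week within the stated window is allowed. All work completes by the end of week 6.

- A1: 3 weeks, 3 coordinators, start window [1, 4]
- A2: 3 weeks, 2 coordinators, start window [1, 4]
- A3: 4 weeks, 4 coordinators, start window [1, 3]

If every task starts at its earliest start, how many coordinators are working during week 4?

4

At early start, week 4 has: A3.
Demand: 4 = 4.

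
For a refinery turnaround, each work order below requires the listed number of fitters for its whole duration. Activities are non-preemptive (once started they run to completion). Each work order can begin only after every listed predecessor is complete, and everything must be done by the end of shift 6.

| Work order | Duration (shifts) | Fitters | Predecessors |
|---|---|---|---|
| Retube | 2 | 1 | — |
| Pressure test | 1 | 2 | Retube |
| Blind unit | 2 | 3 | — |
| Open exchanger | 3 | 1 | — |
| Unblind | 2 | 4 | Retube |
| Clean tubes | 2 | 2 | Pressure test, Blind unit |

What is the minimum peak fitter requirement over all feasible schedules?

Early-start (Retube@1, Pressure test@3, Blind unit@1, Open exchanger@1, Unblind@3, Clean tubes@4) gives peak 7: s1:5  s2:5  s3:7  s4:6  s5:2  s6:0.
Shift Unblind→4.
Schedule Retube@1, Pressure test@3, Blind unit@1, Open exchanger@1, Unblind@4, Clean tubes@4: s1:5  s2:5  s3:3  s4:6  s5:6  s6:0 — peak 6.

6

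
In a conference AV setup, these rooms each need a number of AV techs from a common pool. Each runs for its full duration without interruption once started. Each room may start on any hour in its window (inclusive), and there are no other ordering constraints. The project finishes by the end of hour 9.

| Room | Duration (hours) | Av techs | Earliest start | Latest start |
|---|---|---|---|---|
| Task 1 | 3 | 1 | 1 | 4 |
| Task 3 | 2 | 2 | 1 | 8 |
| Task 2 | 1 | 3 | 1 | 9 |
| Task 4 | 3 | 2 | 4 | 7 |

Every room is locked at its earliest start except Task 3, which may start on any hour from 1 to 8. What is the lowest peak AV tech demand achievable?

Task 3@1: h1:6  h2:3  h3:1  h4:2  h5:2  h6:2  h7:0  h8:0  h9:0 → peak 6
Task 3@2: h1:4  h2:3  h3:3  h4:2  h5:2  h6:2  h7:0  h8:0  h9:0 → peak 4
Task 3@3: h1:4  h2:1  h3:3  h4:4  h5:2  h6:2  h7:0  h8:0  h9:0 → peak 4
Task 3@4: h1:4  h2:1  h3:1  h4:4  h5:4  h6:2  h7:0  h8:0  h9:0 → peak 4
Task 3@5: h1:4  h2:1  h3:1  h4:2  h5:4  h6:4  h7:0  h8:0  h9:0 → peak 4
Task 3@6: h1:4  h2:1  h3:1  h4:2  h5:2  h6:4  h7:2  h8:0  h9:0 → peak 4
Task 3@7: h1:4  h2:1  h3:1  h4:2  h5:2  h6:2  h7:2  h8:2  h9:0 → peak 4
Task 3@8: h1:4  h2:1  h3:1  h4:2  h5:2  h6:2  h7:0  h8:2  h9:2 → peak 4
Best is Task 3@2, peak 4.

4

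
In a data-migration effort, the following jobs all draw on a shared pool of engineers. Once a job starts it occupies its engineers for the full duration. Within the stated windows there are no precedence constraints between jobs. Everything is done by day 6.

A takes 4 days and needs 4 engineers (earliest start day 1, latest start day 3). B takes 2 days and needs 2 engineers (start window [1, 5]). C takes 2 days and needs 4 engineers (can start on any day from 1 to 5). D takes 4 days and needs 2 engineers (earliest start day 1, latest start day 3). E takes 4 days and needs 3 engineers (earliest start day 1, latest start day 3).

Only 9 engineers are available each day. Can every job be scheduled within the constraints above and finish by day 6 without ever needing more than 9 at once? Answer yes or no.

Schedule A@1, B@1, C@5, D@1, E@3: d1:8  d2:8  d3:9  d4:9  d5:7  d6:7 — peak 9 ≤ 9.

yes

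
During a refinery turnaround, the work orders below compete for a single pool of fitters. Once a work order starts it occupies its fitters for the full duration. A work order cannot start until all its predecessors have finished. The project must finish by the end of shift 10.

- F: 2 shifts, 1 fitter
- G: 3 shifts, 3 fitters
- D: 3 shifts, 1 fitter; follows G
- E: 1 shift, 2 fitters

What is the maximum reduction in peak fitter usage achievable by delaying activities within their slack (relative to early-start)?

Early-start peak: s1:6  s2:4  s3:3  s4:1  s5:1  s6:1  s7:0  s8:0  s9:0  s10:0 ⇒ 6.
Leveled (F@1, G@3, D@6, E@1): s1:3  s2:1  s3:3  s4:3  s5:3  s6:1  s7:1  s8:1  s9:0  s10:0 ⇒ 3.
Reduction 6 − 3 = 3.

3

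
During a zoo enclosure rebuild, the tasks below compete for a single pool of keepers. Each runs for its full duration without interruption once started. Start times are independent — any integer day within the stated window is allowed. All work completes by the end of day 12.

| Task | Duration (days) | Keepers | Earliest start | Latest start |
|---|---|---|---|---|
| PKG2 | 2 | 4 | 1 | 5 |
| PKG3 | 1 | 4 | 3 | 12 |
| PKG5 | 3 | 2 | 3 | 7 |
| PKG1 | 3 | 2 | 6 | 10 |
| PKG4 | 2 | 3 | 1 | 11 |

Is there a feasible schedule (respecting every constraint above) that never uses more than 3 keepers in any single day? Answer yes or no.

no

The minimum achievable peak is 4; 3 < 4, so no feasible schedule stays within the cap.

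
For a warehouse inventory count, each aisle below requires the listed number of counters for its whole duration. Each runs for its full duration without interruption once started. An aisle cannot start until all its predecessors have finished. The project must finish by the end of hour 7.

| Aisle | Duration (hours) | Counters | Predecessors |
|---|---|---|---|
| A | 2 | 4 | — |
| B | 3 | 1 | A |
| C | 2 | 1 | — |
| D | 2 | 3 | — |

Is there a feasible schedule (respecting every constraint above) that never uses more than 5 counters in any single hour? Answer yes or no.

Schedule A@1, B@3, C@3, D@5: h1:4  h2:4  h3:2  h4:2  h5:4  h6:3  h7:0 — peak 4 ≤ 5.

yes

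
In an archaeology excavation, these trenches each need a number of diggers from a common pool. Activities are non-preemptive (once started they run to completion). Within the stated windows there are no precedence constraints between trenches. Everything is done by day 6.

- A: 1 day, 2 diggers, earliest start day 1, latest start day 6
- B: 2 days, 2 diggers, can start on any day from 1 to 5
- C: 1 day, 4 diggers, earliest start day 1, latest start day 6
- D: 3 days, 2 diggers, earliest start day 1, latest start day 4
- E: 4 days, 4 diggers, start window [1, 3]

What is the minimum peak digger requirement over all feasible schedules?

Early-start (A@1, B@1, C@1, D@1, E@1) gives peak 14: d1:14  d2:8  d3:6  d4:4  d5:0  d6:0.
Shift C→2, D→3, E→3.
Schedule A@1, B@1, C@2, D@3, E@3: d1:4  d2:6  d3:6  d4:6  d5:6  d6:4 — peak 6.
Total digger-days = 32 over 6 days ⇒ peak ≥ ⌈32/6⌉ = 6, so 6 is optimal.

6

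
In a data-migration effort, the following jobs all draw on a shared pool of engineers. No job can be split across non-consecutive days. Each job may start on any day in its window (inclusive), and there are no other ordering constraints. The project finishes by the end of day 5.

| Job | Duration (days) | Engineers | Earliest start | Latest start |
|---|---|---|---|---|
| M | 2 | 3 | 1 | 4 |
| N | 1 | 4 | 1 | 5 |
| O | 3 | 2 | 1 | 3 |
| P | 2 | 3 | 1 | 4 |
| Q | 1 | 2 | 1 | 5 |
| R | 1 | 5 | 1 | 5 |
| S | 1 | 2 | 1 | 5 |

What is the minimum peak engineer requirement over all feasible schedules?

7

Early-start (M@1, N@1, O@1, P@1, Q@1, R@1, S@1) gives peak 21: d1:21  d2:8  d3:2  d4:0  d5:0.
Shift O→2, P→3, Q→2, R→5, S→3.
Schedule M@1, N@1, O@2, P@3, Q@2, R@5, S@3: d1:7  d2:7  d3:7  d4:5  d5:5 — peak 7.
Total engineer-days = 31 over 5 days ⇒ peak ≥ ⌈31/5⌉ = 7, so 7 is optimal.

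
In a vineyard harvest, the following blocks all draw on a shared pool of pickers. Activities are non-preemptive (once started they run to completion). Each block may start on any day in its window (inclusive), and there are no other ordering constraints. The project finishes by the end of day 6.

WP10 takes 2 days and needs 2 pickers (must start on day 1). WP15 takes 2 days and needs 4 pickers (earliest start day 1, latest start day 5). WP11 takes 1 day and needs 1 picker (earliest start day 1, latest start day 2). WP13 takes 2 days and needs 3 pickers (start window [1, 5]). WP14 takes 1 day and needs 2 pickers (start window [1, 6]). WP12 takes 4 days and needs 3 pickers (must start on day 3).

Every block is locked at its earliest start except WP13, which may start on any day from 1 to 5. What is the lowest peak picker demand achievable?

9

WP13@1: d1:12  d2:9  d3:3  d4:3  d5:3  d6:3 → peak 12
WP13@2: d1:9  d2:9  d3:6  d4:3  d5:3  d6:3 → peak 9
WP13@3: d1:9  d2:6  d3:6  d4:6  d5:3  d6:3 → peak 9
WP13@4: d1:9  d2:6  d3:3  d4:6  d5:6  d6:3 → peak 9
WP13@5: d1:9  d2:6  d3:3  d4:3  d5:6  d6:6 → peak 9
Best is WP13@2, peak 9.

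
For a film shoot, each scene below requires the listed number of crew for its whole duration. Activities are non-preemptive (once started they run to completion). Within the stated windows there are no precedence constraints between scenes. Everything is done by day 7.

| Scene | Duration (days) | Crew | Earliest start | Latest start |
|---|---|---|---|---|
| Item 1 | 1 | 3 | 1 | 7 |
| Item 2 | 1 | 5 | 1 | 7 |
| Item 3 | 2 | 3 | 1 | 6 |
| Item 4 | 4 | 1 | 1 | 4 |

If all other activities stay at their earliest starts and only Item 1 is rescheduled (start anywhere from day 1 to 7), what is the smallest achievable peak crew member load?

9

Item 1@1: d1:12  d2:4  d3:1  d4:1  d5:0  d6:0  d7:0 → peak 12
Item 1@2: d1:9  d2:7  d3:1  d4:1  d5:0  d6:0  d7:0 → peak 9
Item 1@3: d1:9  d2:4  d3:4  d4:1  d5:0  d6:0  d7:0 → peak 9
Item 1@4: d1:9  d2:4  d3:1  d4:4  d5:0  d6:0  d7:0 → peak 9
Item 1@5: d1:9  d2:4  d3:1  d4:1  d5:3  d6:0  d7:0 → peak 9
Item 1@6: d1:9  d2:4  d3:1  d4:1  d5:0  d6:3  d7:0 → peak 9
Item 1@7: d1:9  d2:4  d3:1  d4:1  d5:0  d6:0  d7:3 → peak 9
Best is Item 1@2, peak 9.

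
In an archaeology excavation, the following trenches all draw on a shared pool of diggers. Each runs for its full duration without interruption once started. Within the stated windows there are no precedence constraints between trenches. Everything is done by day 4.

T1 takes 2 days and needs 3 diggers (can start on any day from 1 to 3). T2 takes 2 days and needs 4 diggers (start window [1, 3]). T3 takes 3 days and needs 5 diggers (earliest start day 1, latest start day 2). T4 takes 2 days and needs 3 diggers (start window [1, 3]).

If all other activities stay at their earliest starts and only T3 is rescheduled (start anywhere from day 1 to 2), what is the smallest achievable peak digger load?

15

T3@1: d1:15  d2:15  d3:5  d4:0 → peak 15
T3@2: d1:10  d2:15  d3:5  d4:5 → peak 15
Best is T3@1, peak 15.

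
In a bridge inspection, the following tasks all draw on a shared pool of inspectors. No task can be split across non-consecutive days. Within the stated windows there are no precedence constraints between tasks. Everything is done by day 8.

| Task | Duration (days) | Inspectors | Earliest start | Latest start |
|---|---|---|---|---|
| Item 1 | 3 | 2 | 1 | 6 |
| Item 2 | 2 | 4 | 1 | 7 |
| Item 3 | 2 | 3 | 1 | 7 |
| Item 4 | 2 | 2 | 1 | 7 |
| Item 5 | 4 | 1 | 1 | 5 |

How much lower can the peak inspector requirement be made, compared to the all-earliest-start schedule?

8

Early-start peak: d1:12  d2:12  d3:3  d4:1  d5:0  d6:0  d7:0  d8:0 ⇒ 12.
Leveled (Item 1@1, Item 2@7, Item 3@4, Item 4@1, Item 5@3): d1:4  d2:4  d3:3  d4:4  d5:4  d6:1  d7:4  d8:4 ⇒ 4.
Reduction 12 − 4 = 8.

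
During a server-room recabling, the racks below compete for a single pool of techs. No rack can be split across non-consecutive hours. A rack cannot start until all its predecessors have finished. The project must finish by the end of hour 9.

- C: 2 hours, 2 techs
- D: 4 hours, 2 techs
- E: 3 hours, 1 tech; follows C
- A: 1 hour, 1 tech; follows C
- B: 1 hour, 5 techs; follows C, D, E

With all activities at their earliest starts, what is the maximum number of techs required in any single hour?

5

Early-start schedule: C@1, D@1, E@3, A@3, B@6.
Load per hour: hour 1: 4, hour 2: 4, hour 3: 4, hour 4: 3, hour 5: 1, hour 6: 5, hour 7: 0, hour 8: 0, hour 9: 0.
Peak is 5.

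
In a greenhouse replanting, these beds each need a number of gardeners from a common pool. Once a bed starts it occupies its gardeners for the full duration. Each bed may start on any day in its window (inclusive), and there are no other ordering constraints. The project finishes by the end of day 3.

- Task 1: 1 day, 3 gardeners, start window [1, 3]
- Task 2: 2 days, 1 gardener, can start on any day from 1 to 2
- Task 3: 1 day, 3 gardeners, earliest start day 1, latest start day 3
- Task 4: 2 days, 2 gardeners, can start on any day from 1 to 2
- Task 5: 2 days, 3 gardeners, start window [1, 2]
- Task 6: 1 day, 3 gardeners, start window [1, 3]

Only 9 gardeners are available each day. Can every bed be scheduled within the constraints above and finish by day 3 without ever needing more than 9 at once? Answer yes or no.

yes

Schedule Task 1@1, Task 2@1, Task 3@1, Task 4@2, Task 5@2, Task 6@3: d1:7  d2:6  d3:8 — peak 8 ≤ 9.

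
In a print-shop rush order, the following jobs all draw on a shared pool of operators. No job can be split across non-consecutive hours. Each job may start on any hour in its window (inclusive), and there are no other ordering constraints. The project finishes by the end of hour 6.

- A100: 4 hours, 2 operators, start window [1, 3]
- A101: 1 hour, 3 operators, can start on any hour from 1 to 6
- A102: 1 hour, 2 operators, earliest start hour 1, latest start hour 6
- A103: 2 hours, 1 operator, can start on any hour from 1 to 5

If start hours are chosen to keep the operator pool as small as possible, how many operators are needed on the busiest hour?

3

Early-start (A100@1, A101@1, A102@1, A103@1) gives peak 8: h1:8  h2:3  h3:2  h4:2  h5:0  h6:0.
Shift A101→5, A102→6.
Schedule A100@1, A101@5, A102@6, A103@1: h1:3  h2:3  h3:2  h4:2  h5:3  h6:2 — peak 3.
Total operator-hours = 15 over 6 hours ⇒ peak ≥ ⌈15/6⌉ = 3, so 3 is optimal.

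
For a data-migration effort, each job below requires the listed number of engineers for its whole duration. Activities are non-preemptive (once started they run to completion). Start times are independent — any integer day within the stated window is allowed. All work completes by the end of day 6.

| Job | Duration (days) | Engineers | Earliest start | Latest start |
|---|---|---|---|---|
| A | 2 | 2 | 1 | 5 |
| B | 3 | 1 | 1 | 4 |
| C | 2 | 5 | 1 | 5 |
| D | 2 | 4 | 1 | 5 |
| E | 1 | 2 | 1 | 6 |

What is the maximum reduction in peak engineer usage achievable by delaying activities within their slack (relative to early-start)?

9

Early-start peak: d1:14  d2:12  d3:1  d4:0  d5:0  d6:0 ⇒ 14.
Leveled (A@1, B@1, C@5, D@3, E@1): d1:5  d2:3  d3:5  d4:4  d5:5  d6:5 ⇒ 5.
Reduction 14 − 5 = 9.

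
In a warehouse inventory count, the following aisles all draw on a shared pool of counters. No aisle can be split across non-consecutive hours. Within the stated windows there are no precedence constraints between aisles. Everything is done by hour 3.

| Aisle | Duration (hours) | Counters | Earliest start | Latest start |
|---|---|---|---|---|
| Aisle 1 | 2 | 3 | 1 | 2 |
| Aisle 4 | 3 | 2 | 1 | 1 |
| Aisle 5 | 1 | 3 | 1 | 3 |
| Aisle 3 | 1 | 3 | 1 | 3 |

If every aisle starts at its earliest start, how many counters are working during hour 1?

11

At early start, hour 1 has: Aisle 1, Aisle 4, Aisle 5, Aisle 3.
Demand: 3 + 2 + 3 + 3 = 11.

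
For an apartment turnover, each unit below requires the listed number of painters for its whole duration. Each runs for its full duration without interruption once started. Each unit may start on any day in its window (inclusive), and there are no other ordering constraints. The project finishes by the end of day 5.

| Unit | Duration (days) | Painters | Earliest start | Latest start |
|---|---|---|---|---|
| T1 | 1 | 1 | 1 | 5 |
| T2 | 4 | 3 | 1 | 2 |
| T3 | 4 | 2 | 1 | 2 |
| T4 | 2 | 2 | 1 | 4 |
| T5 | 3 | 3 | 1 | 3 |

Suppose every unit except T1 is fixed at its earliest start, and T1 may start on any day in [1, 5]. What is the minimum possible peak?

T1@1: d1:11  d2:10  d3:8  d4:5  d5:0 → peak 11
T1@2: d1:10  d2:11  d3:8  d4:5  d5:0 → peak 11
T1@3: d1:10  d2:10  d3:9  d4:5  d5:0 → peak 10
T1@4: d1:10  d2:10  d3:8  d4:6  d5:0 → peak 10
T1@5: d1:10  d2:10  d3:8  d4:5  d5:1 → peak 10
Best is T1@3, peak 10.

10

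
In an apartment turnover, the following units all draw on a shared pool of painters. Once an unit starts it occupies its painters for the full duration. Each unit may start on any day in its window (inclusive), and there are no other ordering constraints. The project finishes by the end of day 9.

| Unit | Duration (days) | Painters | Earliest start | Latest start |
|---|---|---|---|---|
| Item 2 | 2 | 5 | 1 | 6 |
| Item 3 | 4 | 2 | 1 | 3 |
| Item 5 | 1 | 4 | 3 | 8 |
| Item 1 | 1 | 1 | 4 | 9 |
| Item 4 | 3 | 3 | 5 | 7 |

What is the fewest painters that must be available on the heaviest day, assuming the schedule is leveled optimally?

5

Early-start (Item 2@1, Item 3@1, Item 5@3, Item 1@4, Item 4@5) gives peak 7: d1:7  d2:7  d3:6  d4:3  d5:3  d6:3  d7:3  d8:0  d9:0.
Shift Item 3→3, Item 5→8.
Schedule Item 2@1, Item 3@3, Item 5@8, Item 1@4, Item 4@5: d1:5  d2:5  d3:2  d4:3  d5:5  d6:5  d7:3  d8:4  d9:0 — peak 5.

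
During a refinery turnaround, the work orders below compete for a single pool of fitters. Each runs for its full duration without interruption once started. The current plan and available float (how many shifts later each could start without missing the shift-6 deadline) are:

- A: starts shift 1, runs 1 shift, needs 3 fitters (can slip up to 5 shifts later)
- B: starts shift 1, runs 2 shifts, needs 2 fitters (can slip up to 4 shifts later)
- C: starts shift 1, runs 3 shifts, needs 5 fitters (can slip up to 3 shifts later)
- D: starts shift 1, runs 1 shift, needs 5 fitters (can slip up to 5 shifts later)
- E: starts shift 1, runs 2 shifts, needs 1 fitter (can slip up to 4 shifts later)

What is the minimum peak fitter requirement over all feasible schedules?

6

Early-start (A@1, B@1, C@1, D@1, E@1) gives peak 16: s1:16  s2:8  s3:5  s4:0  s5:0  s6:0.
Shift C→3, D→6.
Schedule A@1, B@1, C@3, D@6, E@1: s1:6  s2:3  s3:5  s4:5  s5:5  s6:5 — peak 6.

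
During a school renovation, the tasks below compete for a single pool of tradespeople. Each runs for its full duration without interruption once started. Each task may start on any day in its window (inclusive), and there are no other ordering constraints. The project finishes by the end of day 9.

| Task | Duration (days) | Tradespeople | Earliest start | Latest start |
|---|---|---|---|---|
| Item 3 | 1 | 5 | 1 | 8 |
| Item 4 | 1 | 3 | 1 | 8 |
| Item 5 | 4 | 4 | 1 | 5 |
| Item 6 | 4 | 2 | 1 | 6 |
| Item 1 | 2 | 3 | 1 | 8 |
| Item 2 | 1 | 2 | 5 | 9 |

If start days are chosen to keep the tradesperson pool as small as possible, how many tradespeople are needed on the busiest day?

Early-start (Item 3@1, Item 4@1, Item 5@1, Item 6@1, Item 1@1, Item 2@5) gives peak 17: d1:17  d2:9  d3:6  d4:6  d5:2  d6:0  d7:0  d8:0  d9:0.
Shift Item 4→6, Item 5→2, Item 6→6, Item 1→7, Item 2→9.
Schedule Item 3@1, Item 4@6, Item 5@2, Item 6@6, Item 1@7, Item 2@9: d1:5  d2:4  d3:4  d4:4  d5:4  d6:5  d7:5  d8:5  d9:4 — peak 5.
Total tradesperson-days = 40 over 9 days ⇒ peak ≥ ⌈40/9⌉ = 5, so 5 is optimal.

5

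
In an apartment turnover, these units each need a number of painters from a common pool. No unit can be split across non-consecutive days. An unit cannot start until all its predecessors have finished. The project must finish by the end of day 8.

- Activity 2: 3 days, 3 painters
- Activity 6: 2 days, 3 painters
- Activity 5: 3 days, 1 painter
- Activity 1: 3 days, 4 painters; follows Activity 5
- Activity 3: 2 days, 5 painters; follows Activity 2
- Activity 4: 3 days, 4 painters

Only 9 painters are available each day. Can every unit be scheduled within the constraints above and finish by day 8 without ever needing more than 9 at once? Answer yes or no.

Schedule Activity 2@1, Activity 6@1, Activity 5@1, Activity 1@4, Activity 3@7, Activity 4@3: d1:7  d2:7  d3:8  d4:8  d5:8  d6:4  d7:5  d8:5 — peak 8 ≤ 9.

yes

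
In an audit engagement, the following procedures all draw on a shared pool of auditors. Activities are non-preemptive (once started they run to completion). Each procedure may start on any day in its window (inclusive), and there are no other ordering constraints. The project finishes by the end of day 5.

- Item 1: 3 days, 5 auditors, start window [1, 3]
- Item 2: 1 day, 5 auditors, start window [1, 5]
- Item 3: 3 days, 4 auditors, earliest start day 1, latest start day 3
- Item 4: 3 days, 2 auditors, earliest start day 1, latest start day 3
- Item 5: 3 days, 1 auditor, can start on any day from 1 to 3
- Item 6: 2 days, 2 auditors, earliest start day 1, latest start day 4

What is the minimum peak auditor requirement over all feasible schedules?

12

Early-start (Item 1@1, Item 2@1, Item 3@1, Item 4@1, Item 5@1, Item 6@1) gives peak 19: d1:19  d2:14  d3:12  d4:0  d5:0.
Shift Item 3→2, Item 5→2, Item 6→4.
Schedule Item 1@1, Item 2@1, Item 3@2, Item 4@1, Item 5@2, Item 6@4: d1:12  d2:12  d3:12  d4:7  d5:2 — peak 12.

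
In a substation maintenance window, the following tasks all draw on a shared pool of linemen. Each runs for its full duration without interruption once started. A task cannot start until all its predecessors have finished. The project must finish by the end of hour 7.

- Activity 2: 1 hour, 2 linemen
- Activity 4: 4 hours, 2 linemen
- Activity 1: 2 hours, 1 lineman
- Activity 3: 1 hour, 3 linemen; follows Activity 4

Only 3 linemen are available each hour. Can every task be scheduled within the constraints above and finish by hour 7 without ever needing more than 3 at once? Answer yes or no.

Schedule Activity 2@1, Activity 4@2, Activity 1@1, Activity 3@6: h1:3  h2:3  h3:2  h4:2  h5:2  h6:3  h7:0 — peak 3 ≤ 3.

yes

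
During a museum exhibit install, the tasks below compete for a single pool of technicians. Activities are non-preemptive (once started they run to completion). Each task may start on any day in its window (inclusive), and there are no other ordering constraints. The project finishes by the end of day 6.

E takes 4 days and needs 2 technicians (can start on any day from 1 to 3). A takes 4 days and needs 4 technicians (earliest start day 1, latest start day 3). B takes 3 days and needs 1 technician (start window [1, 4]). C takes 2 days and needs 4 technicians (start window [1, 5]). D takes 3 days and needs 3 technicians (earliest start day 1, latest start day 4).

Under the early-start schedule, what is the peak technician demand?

14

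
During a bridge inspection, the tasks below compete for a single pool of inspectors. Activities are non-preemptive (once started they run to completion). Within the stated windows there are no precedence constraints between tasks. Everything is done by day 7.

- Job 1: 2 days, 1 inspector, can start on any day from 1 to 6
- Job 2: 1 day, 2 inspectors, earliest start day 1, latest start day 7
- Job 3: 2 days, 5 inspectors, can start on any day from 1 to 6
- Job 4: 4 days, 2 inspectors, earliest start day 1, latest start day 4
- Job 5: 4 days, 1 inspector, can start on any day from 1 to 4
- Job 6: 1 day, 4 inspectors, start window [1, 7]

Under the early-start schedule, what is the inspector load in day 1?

At early start, day 1 has: Job 1, Job 2, Job 3, Job 4, Job 5, Job 6.
Demand: 1 + 2 + 5 + 2 + 1 + 4 = 15.

15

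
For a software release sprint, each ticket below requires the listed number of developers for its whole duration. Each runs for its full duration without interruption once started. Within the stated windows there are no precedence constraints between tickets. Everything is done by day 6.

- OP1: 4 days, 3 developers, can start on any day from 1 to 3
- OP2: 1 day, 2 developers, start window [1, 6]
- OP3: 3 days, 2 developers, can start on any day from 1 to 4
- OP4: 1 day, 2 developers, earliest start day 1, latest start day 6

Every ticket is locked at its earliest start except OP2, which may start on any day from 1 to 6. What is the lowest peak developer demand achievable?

7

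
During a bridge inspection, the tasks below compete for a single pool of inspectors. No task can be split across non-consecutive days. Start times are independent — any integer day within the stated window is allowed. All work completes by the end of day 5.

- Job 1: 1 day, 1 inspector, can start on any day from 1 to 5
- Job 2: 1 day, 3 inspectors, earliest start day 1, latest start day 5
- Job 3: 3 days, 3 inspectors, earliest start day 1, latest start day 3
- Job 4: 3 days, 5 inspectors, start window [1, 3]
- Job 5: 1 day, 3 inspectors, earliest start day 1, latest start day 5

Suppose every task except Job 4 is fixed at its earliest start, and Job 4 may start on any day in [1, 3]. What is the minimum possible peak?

10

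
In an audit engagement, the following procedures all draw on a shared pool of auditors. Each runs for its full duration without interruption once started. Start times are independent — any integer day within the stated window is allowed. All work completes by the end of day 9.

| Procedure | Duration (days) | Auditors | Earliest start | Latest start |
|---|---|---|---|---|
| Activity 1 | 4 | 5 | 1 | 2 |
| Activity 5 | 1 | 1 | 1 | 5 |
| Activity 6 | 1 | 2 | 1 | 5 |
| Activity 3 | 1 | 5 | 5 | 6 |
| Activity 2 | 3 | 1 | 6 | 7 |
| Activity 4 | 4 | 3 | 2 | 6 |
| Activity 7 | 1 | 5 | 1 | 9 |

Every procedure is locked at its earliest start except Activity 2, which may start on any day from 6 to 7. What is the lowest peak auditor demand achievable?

13

Activity 2@6: d1:13  d2:8  d3:8  d4:8  d5:8  d6:1  d7:1  d8:1  d9:0 → peak 13
Activity 2@7: d1:13  d2:8  d3:8  d4:8  d5:8  d6:0  d7:1  d8:1  d9:1 → peak 13
Best is Activity 2@6, peak 13.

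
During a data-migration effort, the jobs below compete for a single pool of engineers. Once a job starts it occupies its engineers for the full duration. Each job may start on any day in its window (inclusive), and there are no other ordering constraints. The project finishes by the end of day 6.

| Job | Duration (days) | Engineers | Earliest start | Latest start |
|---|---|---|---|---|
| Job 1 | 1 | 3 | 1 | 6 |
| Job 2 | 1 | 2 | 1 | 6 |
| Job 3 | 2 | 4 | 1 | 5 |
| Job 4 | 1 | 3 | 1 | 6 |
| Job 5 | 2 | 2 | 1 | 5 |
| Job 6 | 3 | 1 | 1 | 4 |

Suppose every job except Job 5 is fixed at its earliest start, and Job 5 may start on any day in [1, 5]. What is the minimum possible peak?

Job 5@1: d1:15  d2:7  d3:1  d4:0  d5:0  d6:0 → peak 15
Job 5@2: d1:13  d2:7  d3:3  d4:0  d5:0  d6:0 → peak 13
Job 5@3: d1:13  d2:5  d3:3  d4:2  d5:0  d6:0 → peak 13
Job 5@4: d1:13  d2:5  d3:1  d4:2  d5:2  d6:0 → peak 13
Job 5@5: d1:13  d2:5  d3:1  d4:0  d5:2  d6:2 → peak 13
Best is Job 5@2, peak 13.

13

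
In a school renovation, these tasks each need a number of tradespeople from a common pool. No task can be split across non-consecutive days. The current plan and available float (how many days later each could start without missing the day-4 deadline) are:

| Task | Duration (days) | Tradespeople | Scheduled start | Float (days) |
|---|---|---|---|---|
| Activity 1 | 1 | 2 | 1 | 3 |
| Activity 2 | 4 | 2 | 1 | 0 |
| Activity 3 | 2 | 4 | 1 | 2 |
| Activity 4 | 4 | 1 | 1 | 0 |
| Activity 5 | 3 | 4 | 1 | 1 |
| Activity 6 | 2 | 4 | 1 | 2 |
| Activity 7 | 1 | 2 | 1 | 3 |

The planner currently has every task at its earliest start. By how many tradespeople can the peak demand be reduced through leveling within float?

Early-start peak: d1:19  d2:15  d3:7  d4:3 ⇒ 19.
Leveled (Activity 1@1, Activity 2@1, Activity 3@1, Activity 4@1, Activity 5@2, Activity 6@3, Activity 7@1): d1:11  d2:11  d3:11  d4:11 ⇒ 11.
Reduction 19 − 11 = 8.

8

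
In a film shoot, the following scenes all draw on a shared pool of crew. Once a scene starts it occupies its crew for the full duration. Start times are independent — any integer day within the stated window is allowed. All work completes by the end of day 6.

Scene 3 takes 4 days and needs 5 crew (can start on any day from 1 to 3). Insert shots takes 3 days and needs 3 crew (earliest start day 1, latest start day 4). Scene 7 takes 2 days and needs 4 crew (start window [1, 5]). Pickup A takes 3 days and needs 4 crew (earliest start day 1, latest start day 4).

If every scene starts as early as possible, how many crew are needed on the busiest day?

Early-start schedule: Scene 3@1, Insert shots@1, Scene 7@1, Pickup A@1.
Load per day: day 1: 16, day 2: 16, day 3: 12, day 4: 5, day 5: 0, day 6: 0.
Peak is 16.

16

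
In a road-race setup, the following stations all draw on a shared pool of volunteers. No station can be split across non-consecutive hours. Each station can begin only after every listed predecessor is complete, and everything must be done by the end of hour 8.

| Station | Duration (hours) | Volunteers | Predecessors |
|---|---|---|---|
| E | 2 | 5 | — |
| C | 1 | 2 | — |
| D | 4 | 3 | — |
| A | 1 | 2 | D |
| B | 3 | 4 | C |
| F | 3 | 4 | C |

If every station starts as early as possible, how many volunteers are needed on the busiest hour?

Early-start schedule: E@1, C@1, D@1, A@5, B@2, F@2.
Load per hour: hour 1: 10, hour 2: 16, hour 3: 11, hour 4: 11, hour 5: 2, hour 6: 0, hour 7: 0, hour 8: 0.
Peak is 16.

16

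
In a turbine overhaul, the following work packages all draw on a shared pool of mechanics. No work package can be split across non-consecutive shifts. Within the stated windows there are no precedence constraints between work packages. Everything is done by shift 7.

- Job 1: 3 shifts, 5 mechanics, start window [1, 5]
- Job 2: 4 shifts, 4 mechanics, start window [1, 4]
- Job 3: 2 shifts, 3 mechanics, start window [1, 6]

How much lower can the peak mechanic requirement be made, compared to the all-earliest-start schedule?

Early-start peak: s1:12  s2:12  s3:9  s4:4  s5:0  s6:0  s7:0 ⇒ 12.
Leveled (Job 1@1, Job 2@4, Job 3@4): s1:5  s2:5  s3:5  s4:7  s5:7  s6:4  s7:4 ⇒ 7.
Reduction 12 − 7 = 5.

5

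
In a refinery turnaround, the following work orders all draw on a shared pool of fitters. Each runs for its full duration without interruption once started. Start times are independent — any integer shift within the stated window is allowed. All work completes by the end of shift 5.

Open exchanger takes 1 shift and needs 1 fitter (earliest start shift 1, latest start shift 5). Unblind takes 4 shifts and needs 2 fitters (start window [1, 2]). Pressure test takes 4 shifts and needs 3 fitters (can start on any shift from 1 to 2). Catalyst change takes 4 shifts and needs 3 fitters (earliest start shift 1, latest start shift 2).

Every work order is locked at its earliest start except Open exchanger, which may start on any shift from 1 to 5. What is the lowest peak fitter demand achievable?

Open exchanger@1: s1:9  s2:8  s3:8  s4:8  s5:0 → peak 9
Open exchanger@2: s1:8  s2:9  s3:8  s4:8  s5:0 → peak 9
Open exchanger@3: s1:8  s2:8  s3:9  s4:8  s5:0 → peak 9
Open exchanger@4: s1:8  s2:8  s3:8  s4:9  s5:0 → peak 9
Open exchanger@5: s1:8  s2:8  s3:8  s4:8  s5:1 → peak 8
Best is Open exchanger@5, peak 8.

8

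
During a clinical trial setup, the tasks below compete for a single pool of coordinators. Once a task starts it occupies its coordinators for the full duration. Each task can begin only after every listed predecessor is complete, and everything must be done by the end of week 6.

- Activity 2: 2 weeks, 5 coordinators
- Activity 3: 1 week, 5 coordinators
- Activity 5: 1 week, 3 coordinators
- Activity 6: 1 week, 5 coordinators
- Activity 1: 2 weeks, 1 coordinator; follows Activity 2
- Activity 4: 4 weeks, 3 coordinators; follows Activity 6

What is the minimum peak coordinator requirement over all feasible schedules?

Early-start (Activity 2@1, Activity 3@1, Activity 5@1, Activity 6@1, Activity 1@3, Activity 4@2) gives peak 18: w1:18  w2:8  w3:4  w4:4  w5:3  w6:0.
Shift Activity 2→2, Activity 3→4, Activity 1→5.
Schedule Activity 2@2, Activity 3@4, Activity 5@1, Activity 6@1, Activity 1@5, Activity 4@2: w1:8  w2:8  w3:8  w4:8  w5:4  w6:1 — peak 8.

8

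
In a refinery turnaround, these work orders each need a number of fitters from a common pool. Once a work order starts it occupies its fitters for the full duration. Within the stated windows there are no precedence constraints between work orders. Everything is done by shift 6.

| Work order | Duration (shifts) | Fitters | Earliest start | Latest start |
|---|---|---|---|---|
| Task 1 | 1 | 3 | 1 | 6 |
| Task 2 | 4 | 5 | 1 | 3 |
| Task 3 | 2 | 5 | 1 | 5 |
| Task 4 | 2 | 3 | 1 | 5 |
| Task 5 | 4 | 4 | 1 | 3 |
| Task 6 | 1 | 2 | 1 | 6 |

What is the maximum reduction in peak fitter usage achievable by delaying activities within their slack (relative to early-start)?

12

Early-start peak: s1:22  s2:17  s3:9  s4:9  s5:0  s6:0 ⇒ 22.
Leveled (Task 1@1, Task 2@3, Task 3@5, Task 4@1, Task 5@1, Task 6@2): s1:10  s2:9  s3:9  s4:9  s5:10  s6:10 ⇒ 10.
Reduction 22 − 10 = 12.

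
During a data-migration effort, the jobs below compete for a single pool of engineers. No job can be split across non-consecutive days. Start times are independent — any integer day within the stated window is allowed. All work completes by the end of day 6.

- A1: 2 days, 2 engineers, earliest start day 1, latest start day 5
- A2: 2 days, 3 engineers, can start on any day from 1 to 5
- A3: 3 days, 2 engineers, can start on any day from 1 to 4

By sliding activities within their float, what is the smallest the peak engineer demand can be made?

4

Early-start (A1@1, A2@1, A3@1) gives peak 7: d1:7  d2:7  d3:2  d4:0  d5:0  d6:0.
Shift A2→4.
Schedule A1@1, A2@4, A3@1: d1:4  d2:4  d3:2  d4:3  d5:3  d6:0 — peak 4.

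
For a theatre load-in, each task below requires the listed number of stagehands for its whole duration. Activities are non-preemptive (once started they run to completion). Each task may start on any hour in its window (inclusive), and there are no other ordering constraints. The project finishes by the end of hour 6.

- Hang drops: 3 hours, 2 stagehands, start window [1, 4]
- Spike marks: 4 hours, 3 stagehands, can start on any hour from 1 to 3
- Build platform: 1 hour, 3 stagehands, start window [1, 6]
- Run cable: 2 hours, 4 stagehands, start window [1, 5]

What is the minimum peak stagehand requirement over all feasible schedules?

6

Early-start (Hang drops@1, Spike marks@1, Build platform@1, Run cable@1) gives peak 12: h1:12  h2:9  h3:5  h4:3  h5:0  h6:0.
Shift Build platform→4, Run cable→5.
Schedule Hang drops@1, Spike marks@1, Build platform@4, Run cable@5: h1:5  h2:5  h3:5  h4:6  h5:4  h6:4 — peak 6.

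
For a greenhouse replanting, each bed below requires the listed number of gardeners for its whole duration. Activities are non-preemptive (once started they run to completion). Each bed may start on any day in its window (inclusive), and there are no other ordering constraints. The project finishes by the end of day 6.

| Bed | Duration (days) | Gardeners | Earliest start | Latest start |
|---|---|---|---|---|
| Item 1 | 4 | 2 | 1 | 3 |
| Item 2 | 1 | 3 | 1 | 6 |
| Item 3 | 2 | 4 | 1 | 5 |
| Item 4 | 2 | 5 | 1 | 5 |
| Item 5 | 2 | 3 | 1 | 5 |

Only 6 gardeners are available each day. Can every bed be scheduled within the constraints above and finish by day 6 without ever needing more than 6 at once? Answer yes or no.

The minimum achievable peak is 7; 6 < 7, so no feasible schedule stays within the cap.

no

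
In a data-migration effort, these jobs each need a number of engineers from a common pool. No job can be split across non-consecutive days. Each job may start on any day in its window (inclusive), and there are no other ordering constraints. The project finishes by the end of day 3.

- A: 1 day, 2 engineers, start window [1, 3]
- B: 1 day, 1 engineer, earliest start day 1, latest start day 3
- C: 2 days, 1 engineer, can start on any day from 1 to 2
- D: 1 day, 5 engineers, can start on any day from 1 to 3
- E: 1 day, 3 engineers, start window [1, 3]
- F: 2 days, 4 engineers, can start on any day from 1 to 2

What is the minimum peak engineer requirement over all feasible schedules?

7

Early-start (A@1, B@1, C@1, D@1, E@1, F@1) gives peak 16: d1:16  d2:5  d3:0.
Shift A→2, E→3, F→2.
Schedule A@2, B@1, C@1, D@1, E@3, F@2: d1:7  d2:7  d3:7 — peak 7.
Total engineer-days = 21 over 3 days ⇒ peak ≥ ⌈21/3⌉ = 7, so 7 is optimal.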